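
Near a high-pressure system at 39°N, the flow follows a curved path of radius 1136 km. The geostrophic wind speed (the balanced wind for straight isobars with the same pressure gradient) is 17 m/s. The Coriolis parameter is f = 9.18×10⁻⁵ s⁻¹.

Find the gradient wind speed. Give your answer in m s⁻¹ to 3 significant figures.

21.4 m s⁻¹

Around a high, pressure-gradient force acts outward with centrifugal, so Coriolis balances both:
fV = (1/ρ)|∂P/∂n| + V²/R  →  V² − fR·V + fR·V_g = 0
With fR = 9.18×10⁻⁵ × 1136×10³ m = 104 m/s:
V = [fR − √((fR)² − 4 fR V_g)]/2 = [104 − √(104² − 4×104×17)]/2 = 21.4 m/s
Supergeostrophic (V > V_g = 17 m/s), as expected around a high.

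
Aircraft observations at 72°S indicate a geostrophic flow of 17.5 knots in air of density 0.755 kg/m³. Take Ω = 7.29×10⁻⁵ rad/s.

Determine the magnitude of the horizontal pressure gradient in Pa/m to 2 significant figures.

Coriolis parameter at 72°S:
f = 2Ω sin φ = 2 × 7.29×10⁻⁵ × sin 72° = 1.39×10⁻⁴ s⁻¹
Wind speed in SI: 17.5 knots = 9.00 m/s
Geostrophic balance rearranged: |∂P/∂n| = f ρ V_g
|∂P/∂n| = 1.39×10⁻⁴ × 0.755 × 9.00 = 9.43×10⁻⁴ Pa/m

9.4×10⁻⁴ Pa/m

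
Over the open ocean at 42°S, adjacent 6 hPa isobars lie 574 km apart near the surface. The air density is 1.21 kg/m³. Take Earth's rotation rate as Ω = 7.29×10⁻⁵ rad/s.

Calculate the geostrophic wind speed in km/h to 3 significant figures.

Coriolis parameter at 42°S:
f = 2Ω sin φ = 2 × 7.29×10⁻⁵ × sin 42° = 9.76×10⁻⁵ s⁻¹
Pressure gradient: |∂P/∂n| = 600 Pa / 574000 m = 1.05×10⁻³ Pa/m
Geostrophic balance (pressure-gradient force = Coriolis force):
V_g = (1/(fρ)) |∂P/∂n| = 1.05×10⁻³ / (9.76×10⁻⁵ × 1.21) = 8.85 m/s
Converting: 8.85 m/s × 3.6 = 31.9 km/h

31.9 km/h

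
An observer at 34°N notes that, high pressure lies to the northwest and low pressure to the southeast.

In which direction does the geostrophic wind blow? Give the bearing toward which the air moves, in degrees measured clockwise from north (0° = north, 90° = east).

The pressure-gradient force points toward the southeast (bearing 135°).
Geostrophic balance: in the Northern Hemisphere the Coriolis force deflects motion to the right, so the geostrophic wind blows 90° to the right of the pressure-gradient force (low pressure on the left).
Rotating 135° by 90° clockwise gives 225° — the wind blows toward the southwest.

225°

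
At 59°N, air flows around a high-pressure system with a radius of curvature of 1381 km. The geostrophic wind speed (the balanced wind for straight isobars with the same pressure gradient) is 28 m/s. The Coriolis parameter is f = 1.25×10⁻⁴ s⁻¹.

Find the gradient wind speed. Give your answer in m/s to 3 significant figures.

Around a high, pressure-gradient force acts outward with centrifugal, so Coriolis balances both:
fV = (1/ρ)|∂P/∂n| + V²/R  →  V² − fR·V + fR·V_g = 0
With fR = 1.25×10⁻⁴ × 1381×10³ m = 173 m/s:
V = [fR − √((fR)² − 4 fR V_g)]/2 = [173 − √(173² − 4×173×28)]/2 = 35.2 m/s
Supergeostrophic (V > V_g = 28 m/s), as expected around a high.

35.2 m/s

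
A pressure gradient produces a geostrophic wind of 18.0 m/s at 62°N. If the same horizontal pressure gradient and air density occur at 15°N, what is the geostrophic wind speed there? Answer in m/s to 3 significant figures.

With the same pressure gradient and density, V_g ∝ 1/f ∝ 1/sin φ.
V₂ = V₁ · sin φ₁ / sin φ₂ = 18.0 × sin 62° / sin 15°
V₂ = 18.0 × 0.8829/0.2588 = 61.4 m/s

61.4 m/s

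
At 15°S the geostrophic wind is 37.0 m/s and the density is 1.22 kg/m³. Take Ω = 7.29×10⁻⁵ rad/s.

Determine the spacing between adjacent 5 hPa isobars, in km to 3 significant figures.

Coriolis parameter at 15°S:
f = 2Ω sin φ = 2 × 7.29×10⁻⁵ × sin 15° = 3.77×10⁻⁵ s⁻¹
Geostrophic balance rearranged: |∂P/∂n| = f ρ V_g
|∂P/∂n| = 3.77×10⁻⁵ × 1.22 × 37.0 = 1.70×10⁻³ Pa/m
Isobar spacing: Δn = ΔP/|∂P/∂n| = 500 Pa / 1.70×10⁻³ Pa/m = 293531 m ≈ 294 km

294 km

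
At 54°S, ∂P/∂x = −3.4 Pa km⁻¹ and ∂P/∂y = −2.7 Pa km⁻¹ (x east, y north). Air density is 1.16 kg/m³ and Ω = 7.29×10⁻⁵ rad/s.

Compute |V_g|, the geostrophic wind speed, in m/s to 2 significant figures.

Coriolis parameter at 54°S:
f = 2Ω sin φ = 2 × 7.29×10⁻⁵ × sin 54° = 1.18×10⁻⁴ s⁻¹
In the Southern Hemisphere f is negative: f = −1.18×10⁻⁴ s⁻¹.
Component geostrophic relations (x east, y north):
u_g = −(1/(fρ)) ∂P/∂y,  v_g = (1/(fρ)) ∂P/∂x
u_g = −(−2.7×10⁻³)/(−1.18×10⁻⁴ × 1.16) = −19.7 m/s;  v_g = (−3.4×10⁻³)/(−1.18×10⁻⁴ × 1.16) = 24.8 m/s
|V_g| = √(u_g² + v_g²) = 31.7 m/s

32 m/s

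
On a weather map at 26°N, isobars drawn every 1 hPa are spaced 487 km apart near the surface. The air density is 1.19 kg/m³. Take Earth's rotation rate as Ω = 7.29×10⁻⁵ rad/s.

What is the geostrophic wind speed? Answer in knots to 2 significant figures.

Coriolis parameter at 26°N:
f = 2Ω sin φ = 2 × 7.29×10⁻⁵ × sin 26° = 6.39×10⁻⁵ s⁻¹
Pressure gradient: |∂P/∂n| = 100 Pa / 487000 m = 2.05×10⁻⁴ Pa/m
Geostrophic balance (pressure-gradient force = Coriolis force):
V_g = (1/(fρ)) |∂P/∂n| = 2.05×10⁻⁴ / (6.39×10⁻⁵ × 1.19) = 2.70 m/s
Converting: 2.70 m/s × 1.944 = 5.2 knots

5.2 knots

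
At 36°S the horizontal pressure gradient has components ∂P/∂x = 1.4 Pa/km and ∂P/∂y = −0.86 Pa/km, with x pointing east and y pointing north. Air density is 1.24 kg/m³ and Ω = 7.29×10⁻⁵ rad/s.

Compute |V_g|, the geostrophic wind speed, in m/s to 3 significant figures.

15.5 m/s

Coriolis parameter at 36°S:
f = 2Ω sin φ = 2 × 7.29×10⁻⁵ × sin 36° = 8.57×10⁻⁵ s⁻¹
In the Southern Hemisphere f is negative: f = −8.57×10⁻⁵ s⁻¹.
Component geostrophic relations (x east, y north):
u_g = −(1/(fρ)) ∂P/∂y,  v_g = (1/(fρ)) ∂P/∂x
u_g = −(−0.86×10⁻³)/(−8.57×10⁻⁵ × 1.24) = −8.09 m/s;  v_g = (1.4×10⁻³)/(−8.57×10⁻⁵ × 1.24) = −13.2 m/s
|V_g| = √(u_g² + v_g²) = 15.5 m/s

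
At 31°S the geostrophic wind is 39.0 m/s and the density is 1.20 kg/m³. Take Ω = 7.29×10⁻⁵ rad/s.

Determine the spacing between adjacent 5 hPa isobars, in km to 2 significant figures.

Coriolis parameter at 31°S:
f = 2Ω sin φ = 2 × 7.29×10⁻⁵ × sin 31° = 7.51×10⁻⁵ s⁻¹
Geostrophic balance rearranged: |∂P/∂n| = f ρ V_g
|∂P/∂n| = 7.51×10⁻⁵ × 1.20 × 39.0 = 3.51×10⁻³ Pa/m
Isobar spacing: Δn = ΔP/|∂P/∂n| = 500 Pa / 3.51×10⁻³ Pa/m = 142275 m ≈ 140 km

140 km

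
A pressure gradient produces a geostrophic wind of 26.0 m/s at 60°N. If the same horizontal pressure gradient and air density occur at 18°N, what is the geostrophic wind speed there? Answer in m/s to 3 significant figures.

With the same pressure gradient and density, V_g ∝ 1/f ∝ 1/sin φ.
V₂ = V₁ · sin φ₁ / sin φ₂ = 26.0 × sin 60° / sin 18°
V₂ = 26.0 × 0.8660/0.3090 = 72.9 m/s

72.9 m/s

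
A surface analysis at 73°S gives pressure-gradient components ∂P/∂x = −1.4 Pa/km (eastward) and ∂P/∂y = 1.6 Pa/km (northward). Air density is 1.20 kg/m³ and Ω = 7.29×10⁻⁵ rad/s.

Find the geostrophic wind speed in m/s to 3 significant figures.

12.7 m/s

Coriolis parameter at 73°S:
f = 2Ω sin φ = 2 × 7.29×10⁻⁵ × sin 73° = 1.39×10⁻⁴ s⁻¹
In the Southern Hemisphere f is negative: f = −1.39×10⁻⁴ s⁻¹.
Component geostrophic relations (x east, y north):
u_g = −(1/(fρ)) ∂P/∂y,  v_g = (1/(fρ)) ∂P/∂x
u_g = −(1.6×10⁻³)/(−1.39×10⁻⁴ × 1.20) = 9.56 m/s;  v_g = (−1.4×10⁻³)/(−1.39×10⁻⁴ × 1.20) = 8.37 m/s
|V_g| = √(u_g² + v_g²) = 12.7 m/s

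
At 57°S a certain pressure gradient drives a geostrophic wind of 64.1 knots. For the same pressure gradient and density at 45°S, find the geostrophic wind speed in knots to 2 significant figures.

With the same pressure gradient and density, V_g ∝ 1/f ∝ 1/sin φ.
V₂ = V₁ · sin φ₁ / sin φ₂ = 64.1 × sin 57° / sin 45°
V₂ = 64.1 × 0.8387/0.7071 = 76 knots

76 knots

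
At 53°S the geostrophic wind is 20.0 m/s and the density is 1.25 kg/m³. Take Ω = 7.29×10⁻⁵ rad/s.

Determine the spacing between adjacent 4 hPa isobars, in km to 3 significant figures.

137 km

Coriolis parameter at 53°S:
f = 2Ω sin φ = 2 × 7.29×10⁻⁵ × sin 53° = 1.16×10⁻⁴ s⁻¹
Geostrophic balance rearranged: |∂P/∂n| = f ρ V_g
|∂P/∂n| = 1.16×10⁻⁴ × 1.25 × 20.0 = 2.91×10⁻³ Pa/m
Isobar spacing: Δn = ΔP/|∂P/∂n| = 400 Pa / 2.91×10⁻³ Pa/m = 137409 m ≈ 137 km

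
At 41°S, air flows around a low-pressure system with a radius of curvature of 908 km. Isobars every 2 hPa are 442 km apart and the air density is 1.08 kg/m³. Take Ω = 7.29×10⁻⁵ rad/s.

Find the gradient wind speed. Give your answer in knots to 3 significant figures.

8.12 knots

Coriolis parameter at 41°S:
f = 2Ω sin φ = 2 × 7.29×10⁻⁵ × sin 41° = 9.57×10⁻⁵ s⁻¹
Pressure gradient: |∂P/∂n| = 200 Pa / 442000 m = 4.52×10⁻⁴ Pa/m
Geostrophic speed: V_g = |∂P/∂n|/(fρ) = 4.52×10⁻⁴/(9.57×10⁻⁵ × 1.08) = 4.38 m/s
Around a low, centrifugal force acts outward with Coriolis, so pressure-gradient force balances both:
(1/ρ)|∂P/∂n| = fV + V²/R  →  V² + fR·V − fR·V_g = 0
With fR = 9.57×10⁻⁵ × 908×10³ m = 86.9 m/s:
V = [−fR + √((fR)² + 4 fR V_g)]/2 = [−86.9 + √(86.9² + 4×86.9×4.38)]/2 = 4.18 m/s
Subgeostrophic (V < V_g = 4.38 m/s), as expected around a low.
Converting: 4.18 m/s × 1.944 = 8.12 knots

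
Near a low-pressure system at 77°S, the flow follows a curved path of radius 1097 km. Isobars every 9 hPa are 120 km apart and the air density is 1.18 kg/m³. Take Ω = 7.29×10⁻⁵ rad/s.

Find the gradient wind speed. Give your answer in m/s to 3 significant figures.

36.3 m/s

Coriolis parameter at 77°S:
f = 2Ω sin φ = 2 × 7.29×10⁻⁵ × sin 77° = 1.42×10⁻⁴ s⁻¹
Pressure gradient: |∂P/∂n| = 900 Pa / 120000 m = 7.50×10⁻³ Pa/m
Geostrophic speed: V_g = |∂P/∂n|/(fρ) = 7.50×10⁻³/(1.42×10⁻⁴ × 1.18) = 44.7 m/s
Around a low, centrifugal force acts outward with Coriolis, so pressure-gradient force balances both:
(1/ρ)|∂P/∂n| = fV + V²/R  →  V² + fR·V − fR·V_g = 0
With fR = 1.42×10⁻⁴ × 1097×10³ m = 156 m/s:
V = [−fR + √((fR)² + 4 fR V_g)]/2 = [−156 + √(156² + 4×156×44.7)]/2 = 36.3 m/s
Subgeostrophic (V < V_g = 44.7 m/s), as expected around a low.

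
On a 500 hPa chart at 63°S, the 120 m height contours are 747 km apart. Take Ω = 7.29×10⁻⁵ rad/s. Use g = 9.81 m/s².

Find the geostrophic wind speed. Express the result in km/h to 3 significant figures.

43.7 km/h

Coriolis parameter at 63°S:
f = 2Ω sin φ = 2 × 7.29×10⁻⁵ × sin 63° = 1.30×10⁻⁴ s⁻¹
Height gradient: |∂Z/∂n| = 120 m / 747000 m = 1.61×10⁻⁴
On a pressure surface, geostrophic balance gives V_g = (g/f)|∂Z/∂n|:
V_g = 9.81 × 1.61×10⁻⁴ / 1.30×10⁻⁴ = 12.1 m/s
Converting: 12.1 m/s × 3.6 = 43.7 km/h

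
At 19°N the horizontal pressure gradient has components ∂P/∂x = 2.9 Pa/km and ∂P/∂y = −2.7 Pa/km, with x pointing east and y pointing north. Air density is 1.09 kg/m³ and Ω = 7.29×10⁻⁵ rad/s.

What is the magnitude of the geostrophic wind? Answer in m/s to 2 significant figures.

77 m/s

Coriolis parameter at 19°N:
f = 2Ω sin φ = 2 × 7.29×10⁻⁵ × sin 19° = 4.75×10⁻⁵ s⁻¹
Component geostrophic relations (x east, y north):
u_g = −(1/(fρ)) ∂P/∂y,  v_g = (1/(fρ)) ∂P/∂x
u_g = −(−2.7×10⁻³)/(4.75×10⁻⁵ × 1.09) = 52.2 m/s;  v_g = (2.9×10⁻³)/(4.75×10⁻⁵ × 1.09) = 56.0 m/s
|V_g| = √(u_g² + v_g²) = 76.6 m/s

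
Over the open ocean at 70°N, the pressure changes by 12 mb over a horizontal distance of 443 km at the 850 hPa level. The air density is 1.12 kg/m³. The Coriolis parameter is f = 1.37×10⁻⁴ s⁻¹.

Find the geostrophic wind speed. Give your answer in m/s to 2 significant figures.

Pressure gradient: |∂P/∂n| = 1200 Pa / 443000 m = 2.71×10⁻³ Pa/m
Geostrophic balance (pressure-gradient force = Coriolis force):
V_g = (1/(fρ)) |∂P/∂n| = 2.71×10⁻³ / (1.37×10⁻⁴ × 1.12) = 17.7 m/s

18 m/s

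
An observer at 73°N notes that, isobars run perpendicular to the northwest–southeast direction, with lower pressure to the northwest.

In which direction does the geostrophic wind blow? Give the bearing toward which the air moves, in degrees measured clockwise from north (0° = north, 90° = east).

045°

The pressure-gradient force points toward the northwest (bearing 315°).
Geostrophic balance: in the Northern Hemisphere the Coriolis force deflects motion to the right, so the geostrophic wind blows 90° to the right of the pressure-gradient force (low pressure on the left).
Rotating 315° by 90° clockwise gives 045° — the wind blows toward the northeast.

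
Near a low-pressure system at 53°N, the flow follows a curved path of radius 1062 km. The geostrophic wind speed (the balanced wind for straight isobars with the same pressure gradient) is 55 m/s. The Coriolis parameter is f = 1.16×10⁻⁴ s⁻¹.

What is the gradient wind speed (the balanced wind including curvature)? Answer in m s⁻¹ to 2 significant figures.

Around a low, centrifugal force acts outward with Coriolis, so pressure-gradient force balances both:
(1/ρ)|∂P/∂n| = fV + V²/R  →  V² + fR·V − fR·V_g = 0
With fR = 1.16×10⁻⁴ × 1062×10³ m = 123 m/s:
V = [−fR + √((fR)² + 4 fR V_g)]/2 = [−123 + √(123² + 4×123×55)]/2 = 41.2 m/s
Subgeostrophic (V < V_g = 55 m/s), as expected around a low.

41 m s⁻¹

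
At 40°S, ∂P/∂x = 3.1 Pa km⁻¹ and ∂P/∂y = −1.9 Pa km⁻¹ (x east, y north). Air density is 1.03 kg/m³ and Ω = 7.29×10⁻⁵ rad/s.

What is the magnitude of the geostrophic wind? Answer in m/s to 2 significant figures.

Coriolis parameter at 40°S:
f = 2Ω sin φ = 2 × 7.29×10⁻⁵ × sin 40° = 9.37×10⁻⁵ s⁻¹
In the Southern Hemisphere f is negative: f = −9.37×10⁻⁵ s⁻¹.
Component geostrophic relations (x east, y north):
u_g = −(1/(fρ)) ∂P/∂y,  v_g = (1/(fρ)) ∂P/∂x
u_g = −(−1.9×10⁻³)/(−9.37×10⁻⁵ × 1.03) = −19.7 m/s;  v_g = (3.1×10⁻³)/(−9.37×10⁻⁵ × 1.03) = −32.1 m/s
|V_g| = √(u_g² + v_g²) = 37.7 m/s

38 m/s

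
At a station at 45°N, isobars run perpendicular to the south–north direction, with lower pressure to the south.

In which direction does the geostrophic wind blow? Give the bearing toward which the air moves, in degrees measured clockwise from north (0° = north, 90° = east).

The pressure-gradient force points toward the south (bearing 180°).
Geostrophic balance: in the Northern Hemisphere the Coriolis force deflects motion to the right, so the geostrophic wind blows 90° to the right of the pressure-gradient force (low pressure on the left).
Rotating 180° by 90° clockwise gives 270° — the wind blows toward the west.

270°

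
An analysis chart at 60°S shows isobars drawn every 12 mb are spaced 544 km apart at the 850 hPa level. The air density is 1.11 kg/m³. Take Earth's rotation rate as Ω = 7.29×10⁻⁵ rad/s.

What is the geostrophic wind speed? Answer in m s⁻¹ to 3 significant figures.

15.7 m s⁻¹

Coriolis parameter at 60°S:
f = 2Ω sin φ = 2 × 7.29×10⁻⁵ × sin 60° = 1.26×10⁻⁴ s⁻¹
Pressure gradient: |∂P/∂n| = 1200 Pa / 544000 m = 2.21×10⁻³ Pa/m
Geostrophic balance (pressure-gradient force = Coriolis force):
V_g = (1/(fρ)) |∂P/∂n| = 2.21×10⁻³ / (1.26×10⁻⁴ × 1.11) = 15.7 m/s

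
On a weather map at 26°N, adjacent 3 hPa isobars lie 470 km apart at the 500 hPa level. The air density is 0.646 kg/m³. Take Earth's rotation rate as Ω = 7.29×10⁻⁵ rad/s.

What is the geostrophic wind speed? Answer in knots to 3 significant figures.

Coriolis parameter at 26°N:
f = 2Ω sin φ = 2 × 7.29×10⁻⁵ × sin 26° = 6.39×10⁻⁵ s⁻¹
Pressure gradient: |∂P/∂n| = 300 Pa / 470000 m = 6.38×10⁻⁴ Pa/m
Geostrophic balance (pressure-gradient force = Coriolis force):
V_g = (1/(fρ)) |∂P/∂n| = 6.38×10⁻⁴ / (6.39×10⁻⁵ × 0.646) = 15.5 m/s
Converting: 15.5 m/s × 1.944 = 30.1 knots

30.1 knots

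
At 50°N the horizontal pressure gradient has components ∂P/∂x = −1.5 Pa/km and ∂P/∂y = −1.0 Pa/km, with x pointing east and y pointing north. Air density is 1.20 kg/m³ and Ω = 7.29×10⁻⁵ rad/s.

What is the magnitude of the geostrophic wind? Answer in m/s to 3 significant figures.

13.5 m/s

Coriolis parameter at 50°N:
f = 2Ω sin φ = 2 × 7.29×10⁻⁵ × sin 50° = 1.12×10⁻⁴ s⁻¹
Component geostrophic relations (x east, y north):
u_g = −(1/(fρ)) ∂P/∂y,  v_g = (1/(fρ)) ∂P/∂x
u_g = −(−1.0×10⁻³)/(1.12×10⁻⁴ × 1.20) = 7.46 m/s;  v_g = (−1.5×10⁻³)/(1.12×10⁻⁴ × 1.20) = −11.2 m/s
|V_g| = √(u_g² + v_g²) = 13.5 m/s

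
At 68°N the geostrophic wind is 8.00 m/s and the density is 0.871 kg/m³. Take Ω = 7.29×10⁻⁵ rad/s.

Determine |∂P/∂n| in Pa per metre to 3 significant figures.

Coriolis parameter at 68°N:
f = 2Ω sin φ = 2 × 7.29×10⁻⁵ × sin 68° = 1.35×10⁻⁴ s⁻¹
Geostrophic balance rearranged: |∂P/∂n| = f ρ V_g
|∂P/∂n| = 1.35×10⁻⁴ × 0.871 × 8.00 = 9.42×10⁻⁴ Pa/m

9.42×10⁻⁴ Pa/m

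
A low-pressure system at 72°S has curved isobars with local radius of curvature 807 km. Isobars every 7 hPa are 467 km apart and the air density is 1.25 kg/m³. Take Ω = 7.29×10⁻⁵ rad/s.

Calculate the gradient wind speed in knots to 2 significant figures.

16 knots

Coriolis parameter at 72°S:
f = 2Ω sin φ = 2 × 7.29×10⁻⁵ × sin 72° = 1.39×10⁻⁴ s⁻¹
Pressure gradient: |∂P/∂n| = 700 Pa / 467000 m = 1.50×10⁻³ Pa/m
Geostrophic speed: V_g = |∂P/∂n|/(fρ) = 1.50×10⁻³/(1.39×10⁻⁴ × 1.25) = 8.65 m/s
Around a low, centrifugal force acts outward with Coriolis, so pressure-gradient force balances both:
(1/ρ)|∂P/∂n| = fV + V²/R  →  V² + fR·V − fR·V_g = 0
With fR = 1.39×10⁻⁴ × 807×10³ m = 112 m/s:
V = [−fR + √((fR)² + 4 fR V_g)]/2 = [−112 + √(112² + 4×112×8.65)]/2 = 8.07 m/s
Subgeostrophic (V < V_g = 8.65 m/s), as expected around a low.
Converting: 8.07 m/s × 1.944 = 16 knots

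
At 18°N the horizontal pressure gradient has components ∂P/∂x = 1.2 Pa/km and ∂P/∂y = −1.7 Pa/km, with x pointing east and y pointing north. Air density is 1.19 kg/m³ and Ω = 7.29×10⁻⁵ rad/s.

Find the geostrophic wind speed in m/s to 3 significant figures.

Coriolis parameter at 18°N:
f = 2Ω sin φ = 2 × 7.29×10⁻⁵ × sin 18° = 4.51×10⁻⁵ s⁻¹
Component geostrophic relations (x east, y north):
u_g = −(1/(fρ)) ∂P/∂y,  v_g = (1/(fρ)) ∂P/∂x
u_g = −(−1.7×10⁻³)/(4.51×10⁻⁵ × 1.19) = 31.7 m/s;  v_g = (1.2×10⁻³)/(4.51×10⁻⁵ × 1.19) = 22.4 m/s
|V_g| = √(u_g² + v_g²) = 38.8 m/s

38.8 m/s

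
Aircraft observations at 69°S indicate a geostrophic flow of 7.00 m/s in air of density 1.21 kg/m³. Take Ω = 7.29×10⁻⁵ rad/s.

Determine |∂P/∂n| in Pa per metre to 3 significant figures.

Coriolis parameter at 69°S:
f = 2Ω sin φ = 2 × 7.29×10⁻⁵ × sin 69° = 1.36×10⁻⁴ s⁻¹
Geostrophic balance rearranged: |∂P/∂n| = f ρ V_g
|∂P/∂n| = 1.36×10⁻⁴ × 1.21 × 7.00 = 1.15×10⁻³ Pa/m

1.15×10⁻³ Pa/m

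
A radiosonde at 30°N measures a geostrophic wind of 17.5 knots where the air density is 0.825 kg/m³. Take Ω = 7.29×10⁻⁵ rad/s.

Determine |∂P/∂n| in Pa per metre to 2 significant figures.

5.4×10⁻⁴ Pa/m

Coriolis parameter at 30°N:
f = 2Ω sin φ = 2 × 7.29×10⁻⁵ × sin 30° = 7.29×10⁻⁵ s⁻¹
Wind speed in SI: 17.5 knots = 9.00 m/s
Geostrophic balance rearranged: |∂P/∂n| = f ρ V_g
|∂P/∂n| = 7.29×10⁻⁵ × 0.825 × 9.00 = 5.41×10⁻⁴ Pa/m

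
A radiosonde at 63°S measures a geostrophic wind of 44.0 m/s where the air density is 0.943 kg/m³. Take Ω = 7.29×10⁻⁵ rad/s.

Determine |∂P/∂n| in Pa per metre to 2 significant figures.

5.4×10⁻³ Pa/m

Coriolis parameter at 63°S:
f = 2Ω sin φ = 2 × 7.29×10⁻⁵ × sin 63° = 1.30×10⁻⁴ s⁻¹
Geostrophic balance rearranged: |∂P/∂n| = f ρ V_g
|∂P/∂n| = 1.30×10⁻⁴ × 0.943 × 44.0 = 5.39×10⁻³ Pa/m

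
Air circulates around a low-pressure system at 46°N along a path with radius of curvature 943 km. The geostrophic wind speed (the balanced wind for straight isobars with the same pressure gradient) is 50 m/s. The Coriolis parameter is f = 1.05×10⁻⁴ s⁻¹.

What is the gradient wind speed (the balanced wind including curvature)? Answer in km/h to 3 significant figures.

131 km/h

Around a low, centrifugal force acts outward with Coriolis, so pressure-gradient force balances both:
(1/ρ)|∂P/∂n| = fV + V²/R  →  V² + fR·V − fR·V_g = 0
With fR = 1.05×10⁻⁴ × 943×10³ m = 99.0 m/s:
V = [−fR + √((fR)² + 4 fR V_g)]/2 = [−99.0 + √(99.0² + 4×99.0×50)]/2 = 36.5 m/s
Subgeostrophic (V < V_g = 50 m/s), as expected around a low.
Converting: 36.5 m/s × 3.6 = 131 km/h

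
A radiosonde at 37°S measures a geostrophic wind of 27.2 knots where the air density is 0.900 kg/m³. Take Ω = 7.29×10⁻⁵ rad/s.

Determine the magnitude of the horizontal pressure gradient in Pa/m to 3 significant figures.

1.11×10⁻³ Pa/m

Coriolis parameter at 37°S:
f = 2Ω sin φ = 2 × 7.29×10⁻⁵ × sin 37° = 8.77×10⁻⁵ s⁻¹
Wind speed in SI: 27.2 knots = 14.0 m/s
Geostrophic balance rearranged: |∂P/∂n| = f ρ V_g
|∂P/∂n| = 8.77×10⁻⁵ × 0.900 × 14.0 = 1.11×10⁻³ Pa/m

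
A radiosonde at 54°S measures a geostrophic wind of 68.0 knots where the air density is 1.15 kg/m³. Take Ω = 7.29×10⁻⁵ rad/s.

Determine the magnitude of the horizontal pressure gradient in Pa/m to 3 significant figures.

Coriolis parameter at 54°S:
f = 2Ω sin φ = 2 × 7.29×10⁻⁵ × sin 54° = 1.18×10⁻⁴ s⁻¹
Wind speed in SI: 68.0 knots = 35.0 m/s
Geostrophic balance rearranged: |∂P/∂n| = f ρ V_g
|∂P/∂n| = 1.18×10⁻⁴ × 1.15 × 35.0 = 4.75×10⁻³ Pa/m

4.75×10⁻³ Pa/m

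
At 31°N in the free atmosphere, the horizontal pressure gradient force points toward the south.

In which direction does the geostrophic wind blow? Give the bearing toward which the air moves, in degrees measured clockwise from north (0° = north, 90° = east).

270°

The pressure-gradient force points toward the south (bearing 180°).
Geostrophic balance: in the Northern Hemisphere the Coriolis force deflects motion to the right, so the geostrophic wind blows 90° to the right of the pressure-gradient force (low pressure on the left).
Rotating 180° by 90° clockwise gives 270° — the wind blows toward the west.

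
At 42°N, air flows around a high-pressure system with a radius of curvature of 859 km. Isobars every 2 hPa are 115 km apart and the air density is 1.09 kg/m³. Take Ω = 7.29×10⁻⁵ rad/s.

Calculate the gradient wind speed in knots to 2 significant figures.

43 knots

Coriolis parameter at 42°N:
f = 2Ω sin φ = 2 × 7.29×10⁻⁵ × sin 42° = 9.76×10⁻⁵ s⁻¹
Pressure gradient: |∂P/∂n| = 200 Pa / 115000 m = 1.74×10⁻³ Pa/m
Geostrophic speed: V_g = |∂P/∂n|/(fρ) = 1.74×10⁻³/(9.76×10⁻⁵ × 1.09) = 16.4 m/s
Around a high, pressure-gradient force acts outward with centrifugal, so Coriolis balances both:
fV = (1/ρ)|∂P/∂n| + V²/R  →  V² − fR·V + fR·V_g = 0
With fR = 9.76×10⁻⁵ × 859×10³ m = 83.8 m/s:
V = [fR − √((fR)² − 4 fR V_g)]/2 = [83.8 − √(83.8² − 4×83.8×16.4)]/2 = 22.3 m/s
Supergeostrophic (V > V_g = 16.4 m/s), as expected around a high.
Converting: 22.3 m/s × 1.944 = 43 knots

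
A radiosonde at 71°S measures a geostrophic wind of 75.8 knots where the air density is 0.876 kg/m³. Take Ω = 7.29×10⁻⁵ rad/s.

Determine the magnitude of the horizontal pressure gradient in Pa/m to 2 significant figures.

Coriolis parameter at 71°S:
f = 2Ω sin φ = 2 × 7.29×10⁻⁵ × sin 71° = 1.38×10⁻⁴ s⁻¹
Wind speed in SI: 75.8 knots = 39.0 m/s
Geostrophic balance rearranged: |∂P/∂n| = f ρ V_g
|∂P/∂n| = 1.38×10⁻⁴ × 0.876 × 39.0 = 4.71×10⁻³ Pa/m

4.7×10⁻³ Pa/m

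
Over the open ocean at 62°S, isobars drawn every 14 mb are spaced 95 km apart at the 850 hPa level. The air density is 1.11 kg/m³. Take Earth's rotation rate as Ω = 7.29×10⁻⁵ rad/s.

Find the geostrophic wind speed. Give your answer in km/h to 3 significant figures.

Coriolis parameter at 62°S:
f = 2Ω sin φ = 2 × 7.29×10⁻⁵ × sin 62° = 1.29×10⁻⁴ s⁻¹
Pressure gradient: |∂P/∂n| = 1400 Pa / 95000 m = 1.47×10⁻² Pa/m
Geostrophic balance (pressure-gradient force = Coriolis force):
V_g = (1/(fρ)) |∂P/∂n| = 1.47×10⁻² / (1.29×10⁻⁴ × 1.11) = 103 m/s
Converting: 103 m/s × 3.6 = 371 km/h

371 km/h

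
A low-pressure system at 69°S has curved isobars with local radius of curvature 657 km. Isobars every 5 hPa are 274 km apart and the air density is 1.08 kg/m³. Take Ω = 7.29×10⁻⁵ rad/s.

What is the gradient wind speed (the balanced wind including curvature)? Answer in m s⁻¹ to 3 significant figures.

Coriolis parameter at 69°S:
f = 2Ω sin φ = 2 × 7.29×10⁻⁵ × sin 69° = 1.36×10⁻⁴ s⁻¹
Pressure gradient: |∂P/∂n| = 500 Pa / 274000 m = 1.82×10⁻³ Pa/m
Geostrophic speed: V_g = |∂P/∂n|/(fρ) = 1.82×10⁻³/(1.36×10⁻⁴ × 1.08) = 12.4 m/s
Around a low, centrifugal force acts outward with Coriolis, so pressure-gradient force balances both:
(1/ρ)|∂P/∂n| = fV + V²/R  →  V² + fR·V − fR·V_g = 0
With fR = 1.36×10⁻⁴ × 657×10³ m = 89.4 m/s:
V = [−fR + √((fR)² + 4 fR V_g)]/2 = [−89.4 + √(89.4² + 4×89.4×12.4)]/2 = 11 m/s
Subgeostrophic (V < V_g = 12.4 m/s), as expected around a low.

11.0 m s⁻¹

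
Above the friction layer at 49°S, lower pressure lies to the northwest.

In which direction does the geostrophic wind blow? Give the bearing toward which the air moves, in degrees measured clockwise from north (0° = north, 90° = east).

225°

The pressure-gradient force points toward the northwest (bearing 315°).
Geostrophic balance: in the Southern Hemisphere the Coriolis force deflects motion to the left, so the geostrophic wind blows 90° to the left of the pressure-gradient force (low pressure on the right).
Rotating 315° by 90° counterclockwise gives 225° — the wind blows toward the southwest.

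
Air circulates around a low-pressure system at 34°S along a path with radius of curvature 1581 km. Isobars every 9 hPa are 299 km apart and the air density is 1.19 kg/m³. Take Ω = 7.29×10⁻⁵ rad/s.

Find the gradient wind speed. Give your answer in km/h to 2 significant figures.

93 km/h

Coriolis parameter at 34°S:
f = 2Ω sin φ = 2 × 7.29×10⁻⁵ × sin 34° = 8.15×10⁻⁵ s⁻¹
Pressure gradient: |∂P/∂n| = 900 Pa / 299000 m = 3.01×10⁻³ Pa/m
Geostrophic speed: V_g = |∂P/∂n|/(fρ) = 3.01×10⁻³/(8.15×10⁻⁵ × 1.19) = 31.0 m/s
Around a low, centrifugal force acts outward with Coriolis, so pressure-gradient force balances both:
(1/ρ)|∂P/∂n| = fV + V²/R  →  V² + fR·V − fR·V_g = 0
With fR = 8.15×10⁻⁵ × 1581×10³ m = 129 m/s:
V = [−fR + √((fR)² + 4 fR V_g)]/2 = [−129 + √(129² + 4×129×31)]/2 = 25.8 m/s
Subgeostrophic (V < V_g = 31 m/s), as expected around a low.
Converting: 25.8 m/s × 3.6 = 93 km/h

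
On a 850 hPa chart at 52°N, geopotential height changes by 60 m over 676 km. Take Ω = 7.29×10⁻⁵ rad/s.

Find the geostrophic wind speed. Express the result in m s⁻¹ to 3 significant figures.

7.58 m s⁻¹

Coriolis parameter at 52°N:
f = 2Ω sin φ = 2 × 7.29×10⁻⁵ × sin 52° = 1.15×10⁻⁴ s⁻¹
Height gradient: |∂Z/∂n| = 60 m / 676000 m = 8.88×10⁻⁵
On a pressure surface, geostrophic balance gives V_g = (g/f)|∂Z/∂n|:
V_g = 9.81 × 8.88×10⁻⁵ / 1.15×10⁻⁴ = 7.58 m/s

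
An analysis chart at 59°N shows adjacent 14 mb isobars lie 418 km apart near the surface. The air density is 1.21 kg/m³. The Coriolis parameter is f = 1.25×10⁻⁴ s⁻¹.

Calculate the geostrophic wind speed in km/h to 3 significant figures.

Pressure gradient: |∂P/∂n| = 1400 Pa / 418000 m = 3.35×10⁻³ Pa/m
Geostrophic balance (pressure-gradient force = Coriolis force):
V_g = (1/(fρ)) |∂P/∂n| = 3.35×10⁻³ / (1.25×10⁻⁴ × 1.21) = 22.1 m/s
Converting: 22.1 m/s × 3.6 = 79.7 km/h

79.7 km/h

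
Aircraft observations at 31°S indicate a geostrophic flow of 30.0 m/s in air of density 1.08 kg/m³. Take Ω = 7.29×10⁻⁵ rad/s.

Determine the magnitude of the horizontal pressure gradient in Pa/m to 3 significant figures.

2.43×10⁻³ Pa/m

Coriolis parameter at 31°S:
f = 2Ω sin φ = 2 × 7.29×10⁻⁵ × sin 31° = 7.51×10⁻⁵ s⁻¹
Geostrophic balance rearranged: |∂P/∂n| = f ρ V_g
|∂P/∂n| = 7.51×10⁻⁵ × 1.08 × 30.0 = 2.43×10⁻³ Pa/m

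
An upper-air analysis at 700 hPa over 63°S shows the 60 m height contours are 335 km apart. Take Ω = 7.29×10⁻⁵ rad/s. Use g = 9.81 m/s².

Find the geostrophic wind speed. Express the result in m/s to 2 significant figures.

14 m/s

Coriolis parameter at 63°S:
f = 2Ω sin φ = 2 × 7.29×10⁻⁵ × sin 63° = 1.30×10⁻⁴ s⁻¹
Height gradient: |∂Z/∂n| = 60 m / 335000 m = 1.79×10⁻⁴
On a pressure surface, geostrophic balance gives V_g = (g/f)|∂Z/∂n|:
V_g = 9.81 × 1.79×10⁻⁴ / 1.30×10⁻⁴ = 13.5 m/s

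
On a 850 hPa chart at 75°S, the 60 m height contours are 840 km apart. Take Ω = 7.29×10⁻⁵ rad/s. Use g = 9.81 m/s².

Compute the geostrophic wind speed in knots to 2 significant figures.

Coriolis parameter at 75°S:
f = 2Ω sin φ = 2 × 7.29×10⁻⁵ × sin 75° = 1.41×10⁻⁴ s⁻¹
Height gradient: |∂Z/∂n| = 60 m / 840000 m = 7.14×10⁻⁵
On a pressure surface, geostrophic balance gives V_g = (g/f)|∂Z/∂n|:
V_g = 9.81 × 7.14×10⁻⁵ / 1.41×10⁻⁴ = 4.98 m/s
Converting: 4.98 m/s × 1.944 = 9.7 knots

9.7 knots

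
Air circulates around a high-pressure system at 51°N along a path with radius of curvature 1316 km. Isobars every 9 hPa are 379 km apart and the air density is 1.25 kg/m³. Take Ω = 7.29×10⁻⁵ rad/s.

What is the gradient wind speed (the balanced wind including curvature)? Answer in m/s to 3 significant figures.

19.3 m/s

Coriolis parameter at 51°N:
f = 2Ω sin φ = 2 × 7.29×10⁻⁵ × sin 51° = 1.13×10⁻⁴ s⁻¹
Pressure gradient: |∂P/∂n| = 900 Pa / 379000 m = 2.37×10⁻³ Pa/m
Geostrophic speed: V_g = |∂P/∂n|/(fρ) = 2.37×10⁻³/(1.13×10⁻⁴ × 1.25) = 16.8 m/s
Around a high, pressure-gradient force acts outward with centrifugal, so Coriolis balances both:
fV = (1/ρ)|∂P/∂n| + V²/R  →  V² − fR·V + fR·V_g = 0
With fR = 1.13×10⁻⁴ × 1316×10³ m = 149 m/s:
V = [fR − √((fR)² − 4 fR V_g)]/2 = [149 − √(149² − 4×149×16.8)]/2 = 19.3 m/s
Supergeostrophic (V > V_g = 16.8 m/s), as expected around a high.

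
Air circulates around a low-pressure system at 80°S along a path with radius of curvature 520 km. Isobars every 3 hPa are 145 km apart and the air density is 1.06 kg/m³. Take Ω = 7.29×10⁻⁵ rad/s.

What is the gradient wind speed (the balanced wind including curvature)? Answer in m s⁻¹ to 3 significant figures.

Coriolis parameter at 80°S:
f = 2Ω sin φ = 2 × 7.29×10⁻⁵ × sin 80° = 1.44×10⁻⁴ s⁻¹
Pressure gradient: |∂P/∂n| = 300 Pa / 145000 m = 2.07×10⁻³ Pa/m
Geostrophic speed: V_g = |∂P/∂n|/(fρ) = 2.07×10⁻³/(1.44×10⁻⁴ × 1.06) = 13.6 m/s
Around a low, centrifugal force acts outward with Coriolis, so pressure-gradient force balances both:
(1/ρ)|∂P/∂n| = fV + V²/R  →  V² + fR·V − fR·V_g = 0
With fR = 1.44×10⁻⁴ × 520×10³ m = 74.7 m/s:
V = [−fR + √((fR)² + 4 fR V_g)]/2 = [−74.7 + √(74.7² + 4×74.7×13.6)]/2 = 11.7 m/s
Subgeostrophic (V < V_g = 13.6 m/s), as expected around a low.

11.7 m s⁻¹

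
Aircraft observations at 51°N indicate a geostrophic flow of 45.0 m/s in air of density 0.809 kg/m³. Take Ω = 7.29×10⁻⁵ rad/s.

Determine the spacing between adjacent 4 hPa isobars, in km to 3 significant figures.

Coriolis parameter at 51°N:
f = 2Ω sin φ = 2 × 7.29×10⁻⁵ × sin 51° = 1.13×10⁻⁴ s⁻¹
Geostrophic balance rearranged: |∂P/∂n| = f ρ V_g
|∂P/∂n| = 1.13×10⁻⁴ × 0.809 × 45.0 = 4.12×10⁻³ Pa/m
Isobar spacing: Δn = ΔP/|∂P/∂n| = 400 Pa / 4.12×10⁻³ Pa/m = 96970 m ≈ 97.0 km

97.0 km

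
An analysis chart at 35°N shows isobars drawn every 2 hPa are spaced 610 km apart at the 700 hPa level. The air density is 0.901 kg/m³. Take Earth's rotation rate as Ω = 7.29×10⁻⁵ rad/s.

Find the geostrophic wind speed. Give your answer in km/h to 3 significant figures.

Coriolis parameter at 35°N:
f = 2Ω sin φ = 2 × 7.29×10⁻⁵ × sin 35° = 8.36×10⁻⁵ s⁻¹
Pressure gradient: |∂P/∂n| = 200 Pa / 610000 m = 3.28×10⁻⁴ Pa/m
Geostrophic balance (pressure-gradient force = Coriolis force):
V_g = (1/(fρ)) |∂P/∂n| = 3.28×10⁻⁴ / (8.36×10⁻⁵ × 0.901) = 4.35 m/s
Converting: 4.35 m/s × 3.6 = 15.7 km/h

15.7 km/h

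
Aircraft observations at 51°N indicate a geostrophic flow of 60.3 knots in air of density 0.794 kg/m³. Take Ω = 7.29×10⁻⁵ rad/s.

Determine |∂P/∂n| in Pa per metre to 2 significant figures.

Coriolis parameter at 51°N:
f = 2Ω sin φ = 2 × 7.29×10⁻⁵ × sin 51° = 1.13×10⁻⁴ s⁻¹
Wind speed in SI: 60.3 knots = 31.0 m/s
Geostrophic balance rearranged: |∂P/∂n| = f ρ V_g
|∂P/∂n| = 1.13×10⁻⁴ × 0.794 × 31.0 = 2.79×10⁻³ Pa/m

2.8×10⁻³ Pa/m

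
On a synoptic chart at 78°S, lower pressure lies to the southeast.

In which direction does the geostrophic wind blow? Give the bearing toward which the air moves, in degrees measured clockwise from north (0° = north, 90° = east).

The pressure-gradient force points toward the southeast (bearing 135°).
Geostrophic balance: in the Southern Hemisphere the Coriolis force deflects motion to the left, so the geostrophic wind blows 90° to the left of the pressure-gradient force (low pressure on the right).
Rotating 135° by 90° counterclockwise gives 045° — the wind blows toward the northeast.

045°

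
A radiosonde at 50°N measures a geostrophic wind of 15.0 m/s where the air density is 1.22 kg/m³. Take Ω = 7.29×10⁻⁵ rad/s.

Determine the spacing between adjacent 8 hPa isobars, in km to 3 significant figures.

Coriolis parameter at 50°N:
f = 2Ω sin φ = 2 × 7.29×10⁻⁵ × sin 50° = 1.12×10⁻⁴ s⁻¹
Geostrophic balance rearranged: |∂P/∂n| = f ρ V_g
|∂P/∂n| = 1.12×10⁻⁴ × 1.22 × 15.0 = 2.04×10⁻³ Pa/m
Isobar spacing: Δn = ΔP/|∂P/∂n| = 800 Pa / 2.04×10⁻³ Pa/m = 391406 m ≈ 391 km

391 km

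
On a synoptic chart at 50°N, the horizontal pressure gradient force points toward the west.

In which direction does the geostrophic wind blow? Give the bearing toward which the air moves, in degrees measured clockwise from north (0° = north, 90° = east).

000°

The pressure-gradient force points toward the west (bearing 270°).
Geostrophic balance: in the Northern Hemisphere the Coriolis force deflects motion to the right, so the geostrophic wind blows 90° to the right of the pressure-gradient force (low pressure on the left).
Rotating 270° by 90° clockwise gives 000° — the wind blows toward the north.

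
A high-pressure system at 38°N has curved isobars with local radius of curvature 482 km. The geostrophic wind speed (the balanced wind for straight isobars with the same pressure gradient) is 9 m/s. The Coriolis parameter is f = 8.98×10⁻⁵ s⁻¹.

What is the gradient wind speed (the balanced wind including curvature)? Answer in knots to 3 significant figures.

Around a high, pressure-gradient force acts outward with centrifugal, so Coriolis balances both:
fV = (1/ρ)|∂P/∂n| + V²/R  →  V² − fR·V + fR·V_g = 0
With fR = 8.98×10⁻⁵ × 482×10³ m = 43.3 m/s:
V = [fR − √((fR)² − 4 fR V_g)]/2 = [43.3 − √(43.3² − 4×43.3×9)]/2 = 12.8 m/s
Supergeostrophic (V > V_g = 9 m/s), as expected around a high.
Converting: 12.8 m/s × 1.944 = 24.8 knots

24.8 knots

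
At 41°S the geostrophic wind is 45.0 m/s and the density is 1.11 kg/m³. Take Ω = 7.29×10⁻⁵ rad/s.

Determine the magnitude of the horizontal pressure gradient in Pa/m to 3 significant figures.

4.78×10⁻³ Pa/m

Coriolis parameter at 41°S:
f = 2Ω sin φ = 2 × 7.29×10⁻⁵ × sin 41° = 9.57×10⁻⁵ s⁻¹
Geostrophic balance rearranged: |∂P/∂n| = f ρ V_g
|∂P/∂n| = 9.57×10⁻⁵ × 1.11 × 45.0 = 4.78×10⁻³ Pa/m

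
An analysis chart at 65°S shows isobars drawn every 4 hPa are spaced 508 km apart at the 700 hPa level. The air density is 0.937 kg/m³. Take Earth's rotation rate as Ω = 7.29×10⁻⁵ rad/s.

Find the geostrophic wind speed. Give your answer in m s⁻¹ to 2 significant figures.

Coriolis parameter at 65°S:
f = 2Ω sin φ = 2 × 7.29×10⁻⁵ × sin 65° = 1.32×10⁻⁴ s⁻¹
Pressure gradient: |∂P/∂n| = 400 Pa / 508000 m = 7.87×10⁻⁴ Pa/m
Geostrophic balance (pressure-gradient force = Coriolis force):
V_g = (1/(fρ)) |∂P/∂n| = 7.87×10⁻⁴ / (1.32×10⁻⁴ × 0.937) = 6.36 m/s

6.4 m s⁻¹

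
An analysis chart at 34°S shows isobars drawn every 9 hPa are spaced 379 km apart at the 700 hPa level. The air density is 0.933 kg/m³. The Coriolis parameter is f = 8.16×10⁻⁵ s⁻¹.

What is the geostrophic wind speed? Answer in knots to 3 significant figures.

Pressure gradient: |∂P/∂n| = 900 Pa / 379000 m = 2.37×10⁻³ Pa/m
Geostrophic balance (pressure-gradient force = Coriolis force):
V_g = (1/(fρ)) |∂P/∂n| = 2.37×10⁻³ / (8.16×10⁻⁵ × 0.933) = 31.2 m/s
Converting: 31.2 m/s × 1.944 = 60.6 knots

60.6 knots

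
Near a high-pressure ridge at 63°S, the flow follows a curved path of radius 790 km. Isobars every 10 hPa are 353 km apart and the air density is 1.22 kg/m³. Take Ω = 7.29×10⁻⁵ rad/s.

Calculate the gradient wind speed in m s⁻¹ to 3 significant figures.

23.1 m s⁻¹

Coriolis parameter at 63°S:
f = 2Ω sin φ = 2 × 7.29×10⁻⁵ × sin 63° = 1.30×10⁻⁴ s⁻¹
Pressure gradient: |∂P/∂n| = 1000 Pa / 353000 m = 2.83×10⁻³ Pa/m
Geostrophic speed: V_g = |∂P/∂n|/(fρ) = 2.83×10⁻³/(1.30×10⁻⁴ × 1.22) = 17.9 m/s
Around a high, pressure-gradient force acts outward with centrifugal, so Coriolis balances both:
fV = (1/ρ)|∂P/∂n| + V²/R  →  V² − fR·V + fR·V_g = 0
With fR = 1.30×10⁻⁴ × 790×10³ m = 103 m/s:
V = [fR − √((fR)² − 4 fR V_g)]/2 = [103 − √(103² − 4×103×17.9)]/2 = 23.1 m/s
Supergeostrophic (V > V_g = 17.9 m/s), as expected around a high.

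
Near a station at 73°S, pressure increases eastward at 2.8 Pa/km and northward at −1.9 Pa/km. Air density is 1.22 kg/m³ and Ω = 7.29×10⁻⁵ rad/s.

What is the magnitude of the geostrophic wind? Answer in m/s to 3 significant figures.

19.9 m/s

Coriolis parameter at 73°S:
f = 2Ω sin φ = 2 × 7.29×10⁻⁵ × sin 73° = 1.39×10⁻⁴ s⁻¹
In the Southern Hemisphere f is negative: f = −1.39×10⁻⁴ s⁻¹.
Component geostrophic relations (x east, y north):
u_g = −(1/(fρ)) ∂P/∂y,  v_g = (1/(fρ)) ∂P/∂x
u_g = −(−1.9×10⁻³)/(−1.39×10⁻⁴ × 1.22) = −11.2 m/s;  v_g = (2.8×10⁻³)/(−1.39×10⁻⁴ × 1.22) = −16.5 m/s
|V_g| = √(u_g² + v_g²) = 19.9 m/s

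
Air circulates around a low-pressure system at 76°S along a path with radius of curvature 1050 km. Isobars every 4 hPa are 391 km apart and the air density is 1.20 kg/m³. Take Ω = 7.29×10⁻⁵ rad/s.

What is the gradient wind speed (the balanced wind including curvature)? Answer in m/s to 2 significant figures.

Coriolis parameter at 76°S:
f = 2Ω sin φ = 2 × 7.29×10⁻⁵ × sin 76° = 1.41×10⁻⁴ s⁻¹
Pressure gradient: |∂P/∂n| = 400 Pa / 391000 m = 1.02×10⁻³ Pa/m
Geostrophic speed: V_g = |∂P/∂n|/(fρ) = 1.02×10⁻³/(1.41×10⁻⁴ × 1.20) = 6.03 m/s
Around a low, centrifugal force acts outward with Coriolis, so pressure-gradient force balances both:
(1/ρ)|∂P/∂n| = fV + V²/R  →  V² + fR·V − fR·V_g = 0
With fR = 1.41×10⁻⁴ × 1050×10³ m = 149 m/s:
V = [−fR + √((fR)² + 4 fR V_g)]/2 = [−149 + √(149² + 4×149×6.03)]/2 = 5.8 m/s
Subgeostrophic (V < V_g = 6.03 m/s), as expected around a low.

5.8 m/s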